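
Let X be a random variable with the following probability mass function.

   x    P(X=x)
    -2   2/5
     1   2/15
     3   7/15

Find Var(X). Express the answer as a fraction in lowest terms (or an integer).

1214/225

E[X] = (2/5)·(-2) + (2/15)·1 + (7/15)·3 = 11/15
E[X²] = (2/5)·4 + (2/15)·1 + (7/15)·9 = 89/15
Var(X) = 89/15 − (11/15)² = 1214/225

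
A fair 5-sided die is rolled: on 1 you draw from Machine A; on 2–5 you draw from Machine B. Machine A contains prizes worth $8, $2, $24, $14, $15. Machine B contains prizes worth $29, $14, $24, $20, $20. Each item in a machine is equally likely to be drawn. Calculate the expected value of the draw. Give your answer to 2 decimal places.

E[X | Machine A] = (8 + 2 + 24 + 14 + 15)/5 = 63/5
E[X | Machine B] = (29 + 14 + 24 + 20 + 20)/5 = 107/5
E[X] = (1/5)·63/5 + (4/5)·107/5 = 491/25 ≈ 19.64

$19.64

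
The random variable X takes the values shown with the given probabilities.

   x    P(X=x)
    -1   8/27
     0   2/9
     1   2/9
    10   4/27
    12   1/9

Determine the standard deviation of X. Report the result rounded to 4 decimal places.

4.8807

E[X] = 74/27, E[X²] = 94/3
Var(X) = E[X²] − (E[X])² = 94/3 − 5476/729 = 17366/729
SD(X) = √(17366/729) ≈ 4.8807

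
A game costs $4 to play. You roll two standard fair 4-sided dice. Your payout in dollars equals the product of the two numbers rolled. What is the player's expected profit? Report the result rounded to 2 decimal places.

Distribution of the product of the two numbers rolled: 1 w.p. 1/16, 2 w.p. 1/8, 3 w.p. 1/8, 4 w.p. 3/16, 6 w.p. 1/8, 8 w.p. 1/8, …
E[payout] = (1/16)·1 + (1/8)·2 + (1/8)·3 + (3/16)·4 + (1/8)·6 + (1/8)·8 + (1/16)·9 + (1/8)·12 + (1/16)·16 = 25/4
Expected profit = 25/4 − 4 = 9/4 ≈ $2.25

$2.25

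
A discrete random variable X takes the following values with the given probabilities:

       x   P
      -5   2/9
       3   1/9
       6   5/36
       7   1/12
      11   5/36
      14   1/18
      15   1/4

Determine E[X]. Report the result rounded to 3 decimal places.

6.694

E[X] = (2/9)·(-5) + (1/9)·3 + (5/36)·6 + (1/12)·7 + (5/36)·11 + (1/18)·14 + (1/4)·15
     = 241/36 ≈ 6.694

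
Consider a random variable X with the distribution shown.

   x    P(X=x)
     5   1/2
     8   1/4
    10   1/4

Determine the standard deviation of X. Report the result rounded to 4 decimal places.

E[X] = 7, E[X²] = 107/2
Var(X) = E[X²] − (E[X])² = 107/2 − 49 = 9/2
SD(X) = √(9/2) ≈ 2.1213

2.1213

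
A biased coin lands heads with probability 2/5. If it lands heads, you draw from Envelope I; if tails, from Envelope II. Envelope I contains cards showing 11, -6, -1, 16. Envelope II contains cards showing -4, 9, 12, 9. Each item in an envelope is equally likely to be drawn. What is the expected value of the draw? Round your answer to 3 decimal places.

E[X | Envelope I] = (11 − 6 − 1 + 16)/4 = 5
E[X | Envelope II] = (-4 + 9 + 12 + 9)/4 = 13/2
E[X] = (2/5)·5 + (3/5)·13/2 = 59/10 ≈ 5.900

5.900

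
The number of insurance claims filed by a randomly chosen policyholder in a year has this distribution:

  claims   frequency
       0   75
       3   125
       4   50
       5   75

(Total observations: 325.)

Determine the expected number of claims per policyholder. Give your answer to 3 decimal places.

Total = 325, so P(claims=0) = 75/325, etc.
E[X] = (3/13)·0 + (5/13)·3 + (2/13)·4 + (3/13)·5
     = 38/13 ≈ 2.923

2.923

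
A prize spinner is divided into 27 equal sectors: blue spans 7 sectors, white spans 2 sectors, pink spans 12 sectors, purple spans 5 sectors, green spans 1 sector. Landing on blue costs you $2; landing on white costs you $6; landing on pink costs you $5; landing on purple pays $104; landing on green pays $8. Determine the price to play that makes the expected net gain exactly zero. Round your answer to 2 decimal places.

$16.37

E[payout] = (7/27)·(-2) + (2/27)·(-6) + (12/27)·(-5) + (5/27)·104 + (1/27)·8 = 442/27
Fair fee = E[payout] = 442/27 ≈ $16.37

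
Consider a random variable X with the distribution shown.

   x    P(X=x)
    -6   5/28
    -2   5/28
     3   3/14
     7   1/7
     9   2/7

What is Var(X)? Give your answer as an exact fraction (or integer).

6165/196

E[X] = (5/28)·(-6) + (5/28)·(-2) + (3/14)·3 + (1/7)·7 + (2/7)·9 = 39/14
E[X²] = (5/28)·36 + (5/28)·4 + (3/14)·9 + (1/7)·49 + (2/7)·81 = 549/14
Var(X) = 549/14 − (39/14)² = 6165/196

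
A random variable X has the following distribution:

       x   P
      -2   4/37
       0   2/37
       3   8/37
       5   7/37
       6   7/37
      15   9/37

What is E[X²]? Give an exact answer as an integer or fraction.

2540/37

E[X²] = (4/37)·4 + (2/37)·0 + (8/37)·9 + (7/37)·25 + (7/37)·36 + (9/37)·225
     = 2540/37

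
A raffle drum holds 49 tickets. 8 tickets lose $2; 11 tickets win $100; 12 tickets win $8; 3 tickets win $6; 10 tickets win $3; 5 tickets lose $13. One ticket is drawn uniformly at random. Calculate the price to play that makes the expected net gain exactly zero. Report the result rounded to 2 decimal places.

E[payout] = (8/49)·(-2) + (11/49)·100 + (12/49)·8 + (3/49)·6 + (10/49)·3 + (5/49)·(-13) = 1163/49
Fair fee = E[payout] = 1163/49 ≈ $23.73

$23.73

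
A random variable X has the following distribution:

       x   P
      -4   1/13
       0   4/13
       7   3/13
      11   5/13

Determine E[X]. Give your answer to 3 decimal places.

5.538

E[X] = (1/13)·(-4) + (4/13)·0 + (3/13)·7 + (5/13)·11
     = 72/13 ≈ 5.538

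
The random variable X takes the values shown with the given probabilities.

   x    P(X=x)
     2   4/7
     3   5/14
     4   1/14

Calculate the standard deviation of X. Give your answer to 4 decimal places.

0.6268

E[X] = 5/2, E[X²] = 93/14
Var(X) = E[X²] − (E[X])² = 93/14 − 25/4 = 11/28
SD(X) = √(11/28) ≈ 0.6268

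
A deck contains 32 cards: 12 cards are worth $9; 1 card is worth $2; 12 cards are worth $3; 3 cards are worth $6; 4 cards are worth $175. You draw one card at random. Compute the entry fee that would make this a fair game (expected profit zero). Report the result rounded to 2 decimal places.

E[payout] = (12/32)·9 + (1/32)·2 + (12/32)·3 + (3/32)·6 + (4/32)·175 = 27
Fair fee = E[payout] = 27 ≈ $27.00

$27.00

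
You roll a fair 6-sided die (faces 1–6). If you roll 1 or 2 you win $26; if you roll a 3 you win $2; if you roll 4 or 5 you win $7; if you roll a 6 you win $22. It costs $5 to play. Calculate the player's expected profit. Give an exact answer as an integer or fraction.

E[payout] = (1/6)·2 + (1/3)·7 + (1/6)·22 + (1/3)·26 = 15
Expected profit = 15 − 5 = 10

$10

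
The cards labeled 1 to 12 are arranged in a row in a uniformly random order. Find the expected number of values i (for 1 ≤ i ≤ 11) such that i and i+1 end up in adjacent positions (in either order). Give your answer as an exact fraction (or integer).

For each i ∈ {1,…,11}, let Xᵢ = 1 if i and i+1 are adjacent. P(Xᵢ=1) = 2·(12−1)!/12! = 2/12.
By linearity, E[ΣXᵢ] = (11)·(2/12) = 11/6.

11/6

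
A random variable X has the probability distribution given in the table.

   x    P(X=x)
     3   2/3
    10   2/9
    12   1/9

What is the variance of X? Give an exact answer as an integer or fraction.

E[X] = (2/3)·3 + (2/9)·10 + (1/9)·12 = 50/9
E[X²] = (2/3)·9 + (2/9)·100 + (1/9)·144 = 398/9
Var(X) = 398/9 − (50/9)² = 1082/81

1082/81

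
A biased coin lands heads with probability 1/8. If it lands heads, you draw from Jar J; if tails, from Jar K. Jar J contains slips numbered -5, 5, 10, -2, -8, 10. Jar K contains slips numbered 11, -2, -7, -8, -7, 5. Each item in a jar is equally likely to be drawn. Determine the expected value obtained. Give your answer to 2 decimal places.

-0.96

E[X | Jar J] = (-5 + 5 + 10 − 2 − 8 + 10)/6 = 5/3
E[X | Jar K] = (11 − 2 − 7 − 8 − 7 + 5)/6 = -4/3
E[X] = (1/8)·5/3 + (7/8)·(-4/3) = -23/24 ≈ -0.96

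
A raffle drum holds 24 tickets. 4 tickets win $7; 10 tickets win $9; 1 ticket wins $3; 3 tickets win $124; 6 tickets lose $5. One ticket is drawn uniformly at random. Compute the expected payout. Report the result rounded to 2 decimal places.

E[payout] = (4/24)·7 + (10/24)·9 + (1/24)·3 + (3/24)·124 + (6/24)·(-5) = 463/24
≈ $19.29

$19.29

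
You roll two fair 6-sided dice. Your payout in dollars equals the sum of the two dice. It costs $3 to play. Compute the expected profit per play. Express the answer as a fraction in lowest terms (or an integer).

Distribution of the sum of the two dice: 2 w.p. 1/36, 3 w.p. 1/18, 4 w.p. 1/12, 5 w.p. 1/9, 6 w.p. 5/36, 7 w.p. 1/6, …
E[payout] = (1/36)·2 + (1/18)·3 + (1/12)·4 + (1/9)·5 + (5/36)·6 + (1/6)·7 + (5/36)·8 + (1/9)·9 + (1/12)·10 + (1/18)·11 + (1/36)·12 = 7
Expected profit = 7 − 3 = 4

$4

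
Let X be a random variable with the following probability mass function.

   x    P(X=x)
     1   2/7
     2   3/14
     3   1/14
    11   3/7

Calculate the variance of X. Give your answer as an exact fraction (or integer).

4273/196

E[X] = (2/7)·1 + (3/14)·2 + (1/14)·3 + (3/7)·11 = 79/14
E[X²] = (2/7)·1 + (3/14)·4 + (1/14)·9 + (3/7)·121 = 751/14
Var(X) = 751/14 − (79/14)² = 4273/196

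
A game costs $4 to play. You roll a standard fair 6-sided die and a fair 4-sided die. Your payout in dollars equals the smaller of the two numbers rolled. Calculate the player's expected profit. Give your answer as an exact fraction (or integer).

Distribution of the smaller of the two numbers rolled: 1 w.p. 3/8, 2 w.p. 7/24, 3 w.p. 5/24, 4 w.p. 1/8
E[payout] = (3/8)·1 + (7/24)·2 + (5/24)·3 + (1/8)·4 = 25/12
Expected profit = 25/12 − 4 = -23/12

-23/12 dollars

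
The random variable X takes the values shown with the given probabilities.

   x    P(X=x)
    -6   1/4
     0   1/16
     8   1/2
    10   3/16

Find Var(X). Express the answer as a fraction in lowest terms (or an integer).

E[X] = (1/4)·(-6) + (1/16)·0 + (1/2)·8 + (3/16)·10 = 35/8
E[X²] = (1/4)·36 + (1/16)·0 + (1/2)·64 + (3/16)·100 = 239/4
Var(X) = 239/4 − (35/8)² = 2599/64

2599/64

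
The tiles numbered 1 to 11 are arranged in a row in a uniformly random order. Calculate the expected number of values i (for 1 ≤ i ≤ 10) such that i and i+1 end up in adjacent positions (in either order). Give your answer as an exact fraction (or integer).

For each i ∈ {1,…,10}, let Xᵢ = 1 if i and i+1 are adjacent. P(Xᵢ=1) = 2·(11−1)!/11! = 2/11.
By linearity, E[ΣXᵢ] = (10)·(2/11) = 20/11.

20/11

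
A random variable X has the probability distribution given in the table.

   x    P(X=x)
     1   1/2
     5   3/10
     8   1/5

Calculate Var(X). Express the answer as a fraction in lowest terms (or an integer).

196/25

E[X] = (1/2)·1 + (3/10)·5 + (1/5)·8 = 18/5
E[X²] = (1/2)·1 + (3/10)·25 + (1/5)·64 = 104/5
Var(X) = 104/5 − (18/5)² = 196/25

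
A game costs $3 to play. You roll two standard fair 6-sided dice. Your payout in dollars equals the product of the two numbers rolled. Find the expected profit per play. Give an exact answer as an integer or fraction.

Distribution of the product of the two numbers rolled: 1 w.p. 1/36, 2 w.p. 1/18, 3 w.p. 1/18, 4 w.p. 1/12, 5 w.p. 1/18, 6 w.p. 1/9, …
E[payout] = (1/36)·1 + (1/18)·2 + (1/18)·3 + (1/12)·4 + (1/18)·5 + (1/9)·6 + (1/18)·8 + (1/36)·9 + (1/18)·10 + (1/9)·12 + (1/18)·15 + (1/36)·16 + (1/18)·18 + (1/18)·20 + (1/18)·24 + (1/36)·25 + (1/18)·30 + (1/36)·36 = 49/4
Expected profit = 49/4 − 3 = 37/4

37/4 dollars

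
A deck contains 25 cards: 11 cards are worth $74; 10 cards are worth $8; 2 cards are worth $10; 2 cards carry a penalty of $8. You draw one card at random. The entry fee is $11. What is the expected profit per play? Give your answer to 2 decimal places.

$24.92

E[payout] = (11/25)·74 + (10/25)·8 + (2/25)·10 + (2/25)·(-8) = 898/25
Expected profit = 898/25 − 11 = 623/25 ≈ $24.92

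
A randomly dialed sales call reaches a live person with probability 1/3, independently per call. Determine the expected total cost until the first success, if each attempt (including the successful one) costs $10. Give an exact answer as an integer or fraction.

E[#attempts] = 1/p = 3; E[cost] = 10·3 = 30.

$30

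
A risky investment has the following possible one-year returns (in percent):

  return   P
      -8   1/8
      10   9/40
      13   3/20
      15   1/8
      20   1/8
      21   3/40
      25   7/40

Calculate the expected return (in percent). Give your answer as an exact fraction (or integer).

541/40

E[X] = (1/8)·(-8) + (9/40)·10 + (3/20)·13 + (1/8)·15 + (1/8)·20 + (3/40)·21 + (7/40)·25
     = 541/40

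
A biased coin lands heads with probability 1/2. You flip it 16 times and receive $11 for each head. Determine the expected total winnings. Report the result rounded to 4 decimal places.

$88.0000

E[#heads] = 16·1/2 = 8 (linearity over flips).
E[winnings] = 11·8 = 88.
≈ 88.0000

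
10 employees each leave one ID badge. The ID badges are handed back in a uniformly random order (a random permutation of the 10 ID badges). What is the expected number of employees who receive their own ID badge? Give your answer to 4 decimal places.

1.0000

Let Xᵢ = 1 if person i gets their own ID badge. For each i, P(Xᵢ=1) = 1/10.
By linearity of expectation, E[X₁+…+X_10] = 10·(1/10) = 1.
≈ 1.0000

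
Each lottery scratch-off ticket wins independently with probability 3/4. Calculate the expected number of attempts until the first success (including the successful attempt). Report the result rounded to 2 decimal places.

1.33

For a geometric distribution, E[trials] = 1/p = 1/(3/4) = 4/3.
≈ 1.33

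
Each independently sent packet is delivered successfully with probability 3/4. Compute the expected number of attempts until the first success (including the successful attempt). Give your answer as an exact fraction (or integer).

4/3

For a geometric distribution, E[trials] = 1/p = 1/(3/4) = 4/3.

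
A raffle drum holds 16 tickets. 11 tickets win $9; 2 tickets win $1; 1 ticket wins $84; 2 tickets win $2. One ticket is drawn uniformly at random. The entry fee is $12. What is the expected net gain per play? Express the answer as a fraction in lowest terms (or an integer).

-3/16 dollars

E[payout] = (11/16)·9 + (2/16)·1 + (1/16)·84 + (2/16)·2 = 189/16
Expected profit = 189/16 − 12 = -3/16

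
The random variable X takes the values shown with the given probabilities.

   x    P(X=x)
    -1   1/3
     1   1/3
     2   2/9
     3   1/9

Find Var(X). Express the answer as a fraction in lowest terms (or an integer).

E[X] = (1/3)·(-1) + (1/3)·1 + (2/9)·2 + (1/9)·3 = 7/9
E[X²] = (1/3)·1 + (1/3)·1 + (2/9)·4 + (1/9)·9 = 23/9
Var(X) = 23/9 − (7/9)² = 158/81

158/81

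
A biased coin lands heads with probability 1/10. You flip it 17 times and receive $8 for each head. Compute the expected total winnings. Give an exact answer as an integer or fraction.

68/5 dollars

E[#heads] = 17·1/10 = 17/10 (linearity over flips).
E[winnings] = 8·17/10 = 68/5.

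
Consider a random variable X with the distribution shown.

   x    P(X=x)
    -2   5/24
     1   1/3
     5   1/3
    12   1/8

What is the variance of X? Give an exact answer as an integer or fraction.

2591/144

E[X] = (5/24)·(-2) + (1/3)·1 + (1/3)·5 + (1/8)·12 = 37/12
E[X²] = (5/24)·4 + (1/3)·1 + (1/3)·25 + (1/8)·144 = 55/2
Var(X) = 55/2 − (37/12)² = 2591/144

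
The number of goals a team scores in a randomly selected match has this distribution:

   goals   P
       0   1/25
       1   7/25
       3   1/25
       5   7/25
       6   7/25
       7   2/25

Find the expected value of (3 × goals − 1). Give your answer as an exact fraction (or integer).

E[3x-1] = (1/25)·(-1) + (7/25)·2 + (1/25)·8 + (7/25)·14 + (7/25)·17 + (2/25)·20
     = 278/25

278/25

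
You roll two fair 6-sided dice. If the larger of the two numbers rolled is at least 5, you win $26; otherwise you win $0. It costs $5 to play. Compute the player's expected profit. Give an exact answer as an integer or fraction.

E[payout] = (4/9)·0 + (5/9)·26 = 130/9
Expected profit = 130/9 − 5 = 85/9

85/9 dollars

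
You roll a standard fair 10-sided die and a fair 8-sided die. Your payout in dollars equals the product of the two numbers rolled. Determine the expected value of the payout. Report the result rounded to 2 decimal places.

$24.75

Distribution of the product of the two numbers rolled: 1 w.p. 1/80, 2 w.p. 1/40, 3 w.p. 1/40, 4 w.p. 3/80, 5 w.p. 1/40, 6 w.p. 1/20, …
E[payout] = (1/80)·1 + (1/40)·2 + (1/40)·3 + (3/80)·4 + (1/40)·5 + (1/20)·6 + (1/40)·7 + (1/20)·8 + (1/40)·9 + (3/80)·10 + (1/20)·12 + (1/40)·14 + (1/40)·15 + (3/80)·16 + (3/80)·18 + (3/80)·20 + (1/40)·21 + (1/20)·24 + (1/80)·25 + (1/80)·27 + (1/40)·28 + (3/80)·30 + (1/40)·32 + (1/40)·35 + (1/40)·36 + (3/80)·40 + (1/40)·42 + (1/80)·45 + (1/40)·48 + (1/80)·49 + (1/80)·50 + (1/80)·54 + (1/40)·56 + (1/80)·60 + (1/80)·63 + (1/80)·64 + (1/80)·70 + (1/80)·72 + (1/80)·80 = 99/4
≈ $24.75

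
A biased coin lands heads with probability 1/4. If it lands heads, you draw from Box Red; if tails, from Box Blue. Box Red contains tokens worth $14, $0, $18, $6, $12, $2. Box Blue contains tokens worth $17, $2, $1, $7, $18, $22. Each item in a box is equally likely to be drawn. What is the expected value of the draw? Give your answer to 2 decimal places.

$10.54

E[X | Box Red] = (14 + 0 + 18 + 6 + 12 + 2)/6 = 26/3
E[X | Box Blue] = (17 + 2 + 1 + 7 + 18 + 22)/6 = 67/6
E[X] = (1/4)·26/3 + (3/4)·67/6 = 253/24 ≈ 10.54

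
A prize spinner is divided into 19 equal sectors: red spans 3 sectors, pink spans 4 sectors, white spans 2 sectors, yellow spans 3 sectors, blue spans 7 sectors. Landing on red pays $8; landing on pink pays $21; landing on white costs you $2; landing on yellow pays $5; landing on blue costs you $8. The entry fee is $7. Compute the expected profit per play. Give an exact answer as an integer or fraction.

E[payout] = (3/19)·8 + (4/19)·21 + (2/19)·(-2) + (3/19)·5 + (7/19)·(-8) = 63/19
Expected profit = 63/19 − 7 = -70/19

-70/19 dollars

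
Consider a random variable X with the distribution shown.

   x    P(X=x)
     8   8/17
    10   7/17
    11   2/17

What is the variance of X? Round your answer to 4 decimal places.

E[X] = (8/17)·8 + (7/17)·10 + (2/17)·11 = 156/17
E[X²] = (8/17)·64 + (7/17)·100 + (2/17)·121 = 1454/17
Var(X) = 1454/17 − (156/17)² = 382/289 ≈ 1.3218

1.3218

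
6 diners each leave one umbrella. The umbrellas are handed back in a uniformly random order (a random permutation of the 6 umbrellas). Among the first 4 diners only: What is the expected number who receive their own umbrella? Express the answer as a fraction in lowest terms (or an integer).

Let Xᵢ = 1 if person i gets their own umbrella. For each i, P(Xᵢ=1) = 1/6.
By linearity of expectation, E[X₁+…+X_4] = 4·(1/6) = 2/3.

2/3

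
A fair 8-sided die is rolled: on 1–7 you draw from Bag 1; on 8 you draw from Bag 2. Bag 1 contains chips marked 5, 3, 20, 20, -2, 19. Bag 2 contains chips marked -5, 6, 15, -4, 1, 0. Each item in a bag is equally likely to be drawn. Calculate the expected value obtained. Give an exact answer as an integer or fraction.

E[X | Bag 1] = (5 + 3 + 20 + 20 − 2 + 19)/6 = 65/6
E[X | Bag 2] = (-5 + 6 + 15 − 4 + 1 + 0)/6 = 13/6
E[X] = (7/8)·65/6 + (1/8)·13/6 = 39/4

39/4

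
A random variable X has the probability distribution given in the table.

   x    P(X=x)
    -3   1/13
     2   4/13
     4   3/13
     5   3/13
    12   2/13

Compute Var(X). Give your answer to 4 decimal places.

14.9822

E[X] = (1/13)·(-3) + (4/13)·2 + (3/13)·4 + (3/13)·5 + (2/13)·12 = 56/13
E[X²] = (1/13)·9 + (4/13)·4 + (3/13)·16 + (3/13)·25 + (2/13)·144 = 436/13
Var(X) = 436/13 − (56/13)² = 2532/169 ≈ 14.9822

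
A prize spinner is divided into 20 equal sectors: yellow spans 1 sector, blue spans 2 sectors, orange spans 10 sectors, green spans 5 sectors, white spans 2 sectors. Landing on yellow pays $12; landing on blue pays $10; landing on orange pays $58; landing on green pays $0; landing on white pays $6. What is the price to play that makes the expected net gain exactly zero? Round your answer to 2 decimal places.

$31.20

E[payout] = (1/20)·12 + (2/20)·10 + (10/20)·58 + (5/20)·0 + (2/20)·6 = 156/5
Fair fee = E[payout] = 156/5 ≈ $31.20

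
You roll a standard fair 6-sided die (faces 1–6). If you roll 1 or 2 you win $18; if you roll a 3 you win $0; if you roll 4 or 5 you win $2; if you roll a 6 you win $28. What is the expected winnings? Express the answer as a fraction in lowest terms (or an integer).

34/3 dollars

E[payout] = (1/6)·0 + (1/3)·2 + (1/3)·18 + (1/6)·28 = 34/3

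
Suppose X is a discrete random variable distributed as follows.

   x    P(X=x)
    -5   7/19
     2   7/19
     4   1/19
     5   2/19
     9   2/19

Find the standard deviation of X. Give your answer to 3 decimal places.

4.727

E[X] = 11/19, E[X²] = 431/19
Var(X) = E[X²] − (E[X])² = 431/19 − 121/361 = 8068/361
SD(X) = √(8068/361) ≈ 4.727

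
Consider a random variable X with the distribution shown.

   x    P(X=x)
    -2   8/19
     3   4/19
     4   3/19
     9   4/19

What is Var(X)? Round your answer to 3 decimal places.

E[X] = (8/19)·(-2) + (4/19)·3 + (3/19)·4 + (4/19)·9 = 44/19
E[X²] = (8/19)·4 + (4/19)·9 + (3/19)·16 + (4/19)·81 = 440/19
Var(X) = 440/19 − (44/19)² = 6424/361 ≈ 17.795

17.795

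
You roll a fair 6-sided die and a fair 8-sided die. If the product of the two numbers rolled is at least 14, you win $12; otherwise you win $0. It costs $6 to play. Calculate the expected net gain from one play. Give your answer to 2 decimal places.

-$0.25

E[payout] = (25/48)·0 + (23/48)·12 = 23/4
Expected profit = 23/4 − 6 = -1/4 ≈ -$0.25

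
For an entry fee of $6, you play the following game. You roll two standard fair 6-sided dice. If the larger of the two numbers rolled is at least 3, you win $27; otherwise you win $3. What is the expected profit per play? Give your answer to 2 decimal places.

$18.33

E[payout] = (1/9)·3 + (8/9)·27 = 73/3
Expected profit = 73/3 − 6 = 55/3 ≈ $18.33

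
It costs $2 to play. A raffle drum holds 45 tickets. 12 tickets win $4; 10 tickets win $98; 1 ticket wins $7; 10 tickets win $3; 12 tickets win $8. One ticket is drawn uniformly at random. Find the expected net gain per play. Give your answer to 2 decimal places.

E[payout] = (12/45)·4 + (10/45)·98 + (1/45)·7 + (10/45)·3 + (12/45)·8 = 129/5
Expected profit = 129/5 − 2 = 119/5 ≈ $23.80

$23.80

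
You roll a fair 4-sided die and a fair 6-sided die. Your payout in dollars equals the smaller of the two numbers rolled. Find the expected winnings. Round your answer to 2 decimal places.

$2.08

Distribution of the smaller of the two numbers rolled: 1 w.p. 3/8, 2 w.p. 7/24, 3 w.p. 5/24, 4 w.p. 1/8
E[payout] = (3/8)·1 + (7/24)·2 + (5/24)·3 + (1/8)·4 = 25/12
≈ $2.08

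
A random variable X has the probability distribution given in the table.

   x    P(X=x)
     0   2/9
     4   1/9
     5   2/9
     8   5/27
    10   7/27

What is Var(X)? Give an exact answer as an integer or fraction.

9782/729

E[X] = (2/9)·0 + (1/9)·4 + (2/9)·5 + (5/27)·8 + (7/27)·10 = 152/27
E[X²] = (2/9)·0 + (1/9)·16 + (2/9)·25 + (5/27)·64 + (7/27)·100 = 406/9
Var(X) = 406/9 − (152/27)² = 9782/729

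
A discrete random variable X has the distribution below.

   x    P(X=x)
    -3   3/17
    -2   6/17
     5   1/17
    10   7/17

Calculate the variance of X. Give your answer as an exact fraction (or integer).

E[X] = (3/17)·(-3) + (6/17)·(-2) + (1/17)·5 + (7/17)·10 = 54/17
E[X²] = (3/17)·9 + (6/17)·4 + (1/17)·25 + (7/17)·100 = 776/17
Var(X) = 776/17 − (54/17)² = 10276/289

10276/289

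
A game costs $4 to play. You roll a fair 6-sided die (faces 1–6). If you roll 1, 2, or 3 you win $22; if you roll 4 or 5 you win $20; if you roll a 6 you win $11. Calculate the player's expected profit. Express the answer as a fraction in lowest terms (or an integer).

31/2 dollars

E[payout] = (1/6)·11 + (1/3)·20 + (1/2)·22 = 39/2
Expected profit = 39/2 − 4 = 31/2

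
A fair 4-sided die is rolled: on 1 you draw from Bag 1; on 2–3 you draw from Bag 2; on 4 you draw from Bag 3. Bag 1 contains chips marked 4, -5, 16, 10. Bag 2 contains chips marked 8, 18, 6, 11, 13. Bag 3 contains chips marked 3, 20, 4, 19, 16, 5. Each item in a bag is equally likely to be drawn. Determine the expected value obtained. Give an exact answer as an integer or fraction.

2389/240

E[X | Bag 1] = (4 − 5 + 16 + 10)/4 = 25/4
E[X | Bag 2] = (8 + 18 + 6 + 11 + 13)/5 = 56/5
E[X | Bag 3] = (3 + 20 + 4 + 19 + 16 + 5)/6 = 67/6
E[X] = (1/4)·25/4 + (1/2)·56/5 + (1/4)·67/6 = 2389/240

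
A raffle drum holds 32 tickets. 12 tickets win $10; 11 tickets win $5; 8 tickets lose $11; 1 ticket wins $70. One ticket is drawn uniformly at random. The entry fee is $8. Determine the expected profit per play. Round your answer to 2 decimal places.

E[payout] = (12/32)·10 + (11/32)·5 + (8/32)·(-11) + (1/32)·70 = 157/32
Expected profit = 157/32 − 8 = -99/32 ≈ -$3.09

-$3.09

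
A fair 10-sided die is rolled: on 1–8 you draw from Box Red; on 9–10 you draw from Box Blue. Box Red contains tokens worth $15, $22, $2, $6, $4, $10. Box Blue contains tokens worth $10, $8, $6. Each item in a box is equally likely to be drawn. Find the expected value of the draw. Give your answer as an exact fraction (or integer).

E[X | Box Red] = (15 + 22 + 2 + 6 + 4 + 10)/6 = 59/6
E[X | Box Blue] = (10 + 8 + 6)/3 = 8
E[X] = (4/5)·59/6 + (1/5)·8 = 142/15

142/15 dollars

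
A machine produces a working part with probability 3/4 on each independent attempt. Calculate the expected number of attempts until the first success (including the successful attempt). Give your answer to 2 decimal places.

For a geometric distribution, E[trials] = 1/p = 1/(3/4) = 4/3.
≈ 1.33

1.33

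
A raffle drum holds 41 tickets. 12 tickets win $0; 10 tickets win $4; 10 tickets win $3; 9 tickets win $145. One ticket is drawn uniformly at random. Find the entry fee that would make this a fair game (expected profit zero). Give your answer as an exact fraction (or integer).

E[payout] = (12/41)·0 + (10/41)·4 + (10/41)·3 + (9/41)·145 = 1375/41
Fair fee = E[payout] = 1375/41

1375/41 dollars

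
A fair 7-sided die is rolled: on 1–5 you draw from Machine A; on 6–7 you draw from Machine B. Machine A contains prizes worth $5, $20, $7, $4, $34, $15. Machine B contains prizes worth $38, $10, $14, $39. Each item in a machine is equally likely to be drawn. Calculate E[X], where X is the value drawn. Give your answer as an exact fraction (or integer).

E[X | Machine A] = (5 + 20 + 7 + 4 + 34 + 15)/6 = 85/6
E[X | Machine B] = (38 + 10 + 14 + 39)/4 = 101/4
E[X] = (5/7)·85/6 + (2/7)·101/4 = 52/3

52/3 dollars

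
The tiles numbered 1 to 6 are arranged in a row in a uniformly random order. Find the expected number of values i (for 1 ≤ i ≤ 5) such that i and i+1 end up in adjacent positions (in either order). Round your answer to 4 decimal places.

1.6667

For each i ∈ {1,…,5}, let Xᵢ = 1 if i and i+1 are adjacent. P(Xᵢ=1) = 2·(6−1)!/6! = 2/6.
By linearity, E[ΣXᵢ] = (5)·(2/6) = 5/3.
≈ 1.6667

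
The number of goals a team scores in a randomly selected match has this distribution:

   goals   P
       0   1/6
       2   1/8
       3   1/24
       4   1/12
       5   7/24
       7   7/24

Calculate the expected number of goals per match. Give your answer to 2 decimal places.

4.21

E[X] = (1/6)·0 + (1/8)·2 + (1/24)·3 + (1/12)·4 + (7/24)·5 + (7/24)·7
     = 101/24 ≈ 4.21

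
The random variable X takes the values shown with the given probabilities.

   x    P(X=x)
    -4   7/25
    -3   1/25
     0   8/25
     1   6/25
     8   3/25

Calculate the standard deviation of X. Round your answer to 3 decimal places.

3.572

E[X] = -1/25, E[X²] = 319/25
Var(X) = E[X²] − (E[X])² = 319/25 − 1/625 = 7974/625
SD(X) = √(7974/625) ≈ 3.572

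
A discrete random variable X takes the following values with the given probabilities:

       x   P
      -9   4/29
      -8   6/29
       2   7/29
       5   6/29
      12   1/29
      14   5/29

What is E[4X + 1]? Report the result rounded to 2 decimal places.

E[4x+1] = (4/29)·(-35) + (6/29)·(-31) + (7/29)·9 + (6/29)·21 + (1/29)·49 + (5/29)·57
     = 197/29 ≈ 6.79

6.79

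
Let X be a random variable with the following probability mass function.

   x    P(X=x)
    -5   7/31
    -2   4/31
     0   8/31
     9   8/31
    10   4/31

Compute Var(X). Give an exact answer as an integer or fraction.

E[X] = (7/31)·(-5) + (4/31)·(-2) + (8/31)·0 + (8/31)·9 + (4/31)·10 = 69/31
E[X²] = (7/31)·25 + (4/31)·4 + (8/31)·0 + (8/31)·81 + (4/31)·100 = 1239/31
Var(X) = 1239/31 − (69/31)² = 33648/961

33648/961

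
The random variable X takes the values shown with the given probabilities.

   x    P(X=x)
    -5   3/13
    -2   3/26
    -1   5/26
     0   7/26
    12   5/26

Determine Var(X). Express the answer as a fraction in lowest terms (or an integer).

E[X] = (3/13)·(-5) + (3/26)·(-2) + (5/26)·(-1) + (7/26)·0 + (5/26)·12 = 19/26
E[X²] = (3/13)·25 + (3/26)·4 + (5/26)·1 + (7/26)·0 + (5/26)·144 = 887/26
Var(X) = 887/26 − (19/26)² = 22701/676

22701/676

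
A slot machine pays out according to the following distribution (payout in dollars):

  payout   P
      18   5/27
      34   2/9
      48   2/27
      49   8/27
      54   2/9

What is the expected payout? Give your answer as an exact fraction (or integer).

E[X] = (5/27)·18 + (2/9)·34 + (2/27)·48 + (8/27)·49 + (2/9)·54
     = 1106/27

1106/27 dollars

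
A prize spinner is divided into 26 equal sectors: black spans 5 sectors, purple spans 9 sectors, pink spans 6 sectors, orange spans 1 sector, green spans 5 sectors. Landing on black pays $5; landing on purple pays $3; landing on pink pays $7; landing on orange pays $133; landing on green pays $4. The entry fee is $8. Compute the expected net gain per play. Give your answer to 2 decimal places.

E[payout] = (5/26)·5 + (9/26)·3 + (6/26)·7 + (1/26)·133 + (5/26)·4 = 19/2
Expected profit = 19/2 − 8 = 3/2 ≈ $1.50

$1.50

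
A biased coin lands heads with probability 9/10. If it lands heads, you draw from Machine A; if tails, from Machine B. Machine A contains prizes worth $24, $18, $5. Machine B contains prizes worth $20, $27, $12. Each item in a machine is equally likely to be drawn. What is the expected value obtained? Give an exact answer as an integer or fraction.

241/15 dollars

E[X | Machine A] = (24 + 18 + 5)/3 = 47/3
E[X | Machine B] = (20 + 27 + 12)/3 = 59/3
E[X] = (9/10)·47/3 + (1/10)·59/3 = 241/15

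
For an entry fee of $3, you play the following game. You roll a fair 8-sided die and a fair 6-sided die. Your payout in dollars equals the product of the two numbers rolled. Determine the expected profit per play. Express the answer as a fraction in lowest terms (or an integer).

51/4 dollars

Distribution of the product of the two numbers rolled: 1 w.p. 1/48, 2 w.p. 1/24, 3 w.p. 1/24, 4 w.p. 1/16, 5 w.p. 1/24, 6 w.p. 1/12, …
E[payout] = (1/48)·1 + (1/24)·2 + (1/24)·3 + (1/16)·4 + (1/24)·5 + (1/12)·6 + (1/48)·7 + (1/16)·8 + (1/48)·9 + (1/24)·10 + (1/12)·12 + (1/48)·14 + (1/24)·15 + (1/24)·16 + (1/24)·18 + (1/24)·20 + (1/48)·21 + (1/16)·24 + (1/48)·25 + (1/48)·28 + (1/24)·30 + (1/48)·32 + (1/48)·35 + (1/48)·36 + (1/48)·40 + (1/48)·42 + (1/48)·48 = 63/4
Expected profit = 63/4 − 3 = 51/4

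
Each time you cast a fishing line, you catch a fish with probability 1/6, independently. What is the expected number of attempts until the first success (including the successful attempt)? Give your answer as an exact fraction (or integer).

For a geometric distribution, E[trials] = 1/p = 1/(1/6) = 6.

6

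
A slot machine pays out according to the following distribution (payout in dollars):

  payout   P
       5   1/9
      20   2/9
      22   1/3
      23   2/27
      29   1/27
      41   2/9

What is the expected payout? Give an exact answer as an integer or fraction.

E[X] = (1/9)·5 + (2/9)·20 + (1/3)·22 + (2/27)·23 + (1/27)·29 + (2/9)·41
     = 218/9

218/9 dollars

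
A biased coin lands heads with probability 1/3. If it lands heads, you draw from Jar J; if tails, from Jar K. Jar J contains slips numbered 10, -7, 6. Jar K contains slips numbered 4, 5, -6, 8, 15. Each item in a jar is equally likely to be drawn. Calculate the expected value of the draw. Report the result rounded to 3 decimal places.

4.467

E[X | Jar J] = (10 − 7 + 6)/3 = 3
E[X | Jar K] = (4 + 5 − 6 + 8 + 15)/5 = 26/5
E[X] = (1/3)·3 + (2/3)·26/5 = 67/15 ≈ 4.467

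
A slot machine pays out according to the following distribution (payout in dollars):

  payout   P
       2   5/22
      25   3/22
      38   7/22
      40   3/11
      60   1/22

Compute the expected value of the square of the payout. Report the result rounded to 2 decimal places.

E[X²] = (5/22)·4 + (3/22)·625 + (7/22)·1444 + (3/11)·1600 + (1/22)·3600
     = 25203/22 ≈ 1145.59

1145.59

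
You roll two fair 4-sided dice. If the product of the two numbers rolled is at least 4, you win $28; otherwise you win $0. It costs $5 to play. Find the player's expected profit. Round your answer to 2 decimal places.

E[payout] = (5/16)·0 + (11/16)·28 = 77/4
Expected profit = 77/4 − 5 = 57/4 ≈ $14.25

$14.25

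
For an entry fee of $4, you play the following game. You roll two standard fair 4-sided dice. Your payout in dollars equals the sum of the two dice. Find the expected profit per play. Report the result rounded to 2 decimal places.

$1.00

Distribution of the sum of the two dice: 2 w.p. 1/16, 3 w.p. 1/8, 4 w.p. 3/16, 5 w.p. 1/4, 6 w.p. 3/16, 7 w.p. 1/8, …
E[payout] = (1/16)·2 + (1/8)·3 + (3/16)·4 + (1/4)·5 + (3/16)·6 + (1/8)·7 + (1/16)·8 = 5
Expected profit = 5 − 4 = 1 ≈ $1.00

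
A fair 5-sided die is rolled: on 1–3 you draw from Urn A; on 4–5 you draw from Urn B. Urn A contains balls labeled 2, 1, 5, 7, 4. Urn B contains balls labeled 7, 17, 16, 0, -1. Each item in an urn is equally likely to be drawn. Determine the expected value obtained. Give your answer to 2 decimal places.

E[X | Urn A] = (2 + 1 + 5 + 7 + 4)/5 = 19/5
E[X | Urn B] = (7 + 17 + 16 + 0 − 1)/5 = 39/5
E[X] = (3/5)·19/5 + (2/5)·39/5 = 27/5 ≈ 5.40

5.40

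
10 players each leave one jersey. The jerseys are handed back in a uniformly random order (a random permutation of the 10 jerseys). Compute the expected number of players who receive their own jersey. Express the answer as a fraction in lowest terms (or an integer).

1

Let Xᵢ = 1 if person i gets their own jersey. For each i, P(Xᵢ=1) = 1/10.
By linearity of expectation, E[X₁+…+X_10] = 10·(1/10) = 1.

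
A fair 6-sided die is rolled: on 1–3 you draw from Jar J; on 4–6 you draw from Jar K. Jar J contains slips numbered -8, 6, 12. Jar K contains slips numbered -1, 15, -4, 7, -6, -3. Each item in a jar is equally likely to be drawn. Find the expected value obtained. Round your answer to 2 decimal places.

E[X | Jar J] = (-8 + 6 + 12)/3 = 10/3
E[X | Jar K] = (-1 + 15 − 4 + 7 − 6 − 3)/6 = 4/3
E[X] = (1/2)·10/3 + (1/2)·4/3 = 7/3 ≈ 2.33

2.33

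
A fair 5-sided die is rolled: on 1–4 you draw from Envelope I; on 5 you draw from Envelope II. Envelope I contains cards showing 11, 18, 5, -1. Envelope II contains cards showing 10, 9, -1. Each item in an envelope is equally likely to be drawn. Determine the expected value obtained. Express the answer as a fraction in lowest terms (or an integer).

39/5

E[X | Envelope I] = (11 + 18 + 5 − 1)/4 = 33/4
E[X | Envelope II] = (10 + 9 − 1)/3 = 6
E[X] = (4/5)·33/4 + (1/5)·6 = 39/5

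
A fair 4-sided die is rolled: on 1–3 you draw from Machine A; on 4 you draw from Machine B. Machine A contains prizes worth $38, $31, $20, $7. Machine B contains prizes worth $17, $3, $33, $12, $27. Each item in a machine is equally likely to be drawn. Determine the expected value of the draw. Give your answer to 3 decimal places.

E[X | Machine A] = (38 + 31 + 20 + 7)/4 = 24
E[X | Machine B] = (17 + 3 + 33 + 12 + 27)/5 = 92/5
E[X] = (3/4)·24 + (1/4)·92/5 = 113/5 ≈ 22.600

$22.600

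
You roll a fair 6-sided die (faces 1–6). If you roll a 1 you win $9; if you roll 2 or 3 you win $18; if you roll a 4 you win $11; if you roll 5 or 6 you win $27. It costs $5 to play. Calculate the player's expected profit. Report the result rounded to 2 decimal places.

$13.33

E[payout] = (1/6)·9 + (1/6)·11 + (1/3)·18 + (1/3)·27 = 55/3
Expected profit = 55/3 − 5 = 40/3 ≈ $13.33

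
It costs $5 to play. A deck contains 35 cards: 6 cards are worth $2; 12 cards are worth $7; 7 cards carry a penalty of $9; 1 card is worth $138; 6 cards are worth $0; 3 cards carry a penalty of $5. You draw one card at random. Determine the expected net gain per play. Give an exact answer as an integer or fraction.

E[payout] = (6/35)·2 + (12/35)·7 + (7/35)·(-9) + (1/35)·138 + (6/35)·0 + (3/35)·(-5) = 156/35
Expected profit = 156/35 − 5 = -19/35

-19/35 dollars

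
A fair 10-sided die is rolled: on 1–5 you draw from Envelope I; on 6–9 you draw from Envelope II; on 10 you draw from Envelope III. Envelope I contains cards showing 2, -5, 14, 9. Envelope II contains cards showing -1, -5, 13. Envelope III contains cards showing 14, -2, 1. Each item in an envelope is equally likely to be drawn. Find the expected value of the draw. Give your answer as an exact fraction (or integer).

58/15

E[X | Envelope I] = (2 − 5 + 14 + 9)/4 = 5
E[X | Envelope II] = (-1 − 5 + 13)/3 = 7/3
E[X | Envelope III] = (14 − 2 + 1)/3 = 13/3
E[X] = (1/2)·5 + (2/5)·7/3 + (1/10)·13/3 = 58/15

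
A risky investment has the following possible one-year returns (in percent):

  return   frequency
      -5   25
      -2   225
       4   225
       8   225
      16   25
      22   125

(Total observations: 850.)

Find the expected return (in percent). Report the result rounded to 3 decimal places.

Total = 850, so P(return=-5) = 25/850, etc.
E[X] = (1/34)·(-5) + (9/34)·(-2) + (9/34)·4 + (9/34)·8 + (1/34)·16 + (5/34)·22
     = 211/34 ≈ 6.206

6.206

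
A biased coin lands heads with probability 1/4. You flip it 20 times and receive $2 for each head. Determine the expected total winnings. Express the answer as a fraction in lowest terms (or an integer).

E[#heads] = 20·1/4 = 5 (linearity over flips).
E[winnings] = 2·5 = 10.

$10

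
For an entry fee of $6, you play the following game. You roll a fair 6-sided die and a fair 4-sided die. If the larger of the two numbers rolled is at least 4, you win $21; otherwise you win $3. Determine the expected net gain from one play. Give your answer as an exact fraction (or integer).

E[payout] = (3/8)·3 + (5/8)·21 = 57/4
Expected profit = 57/4 − 6 = 33/4

33/4 dollars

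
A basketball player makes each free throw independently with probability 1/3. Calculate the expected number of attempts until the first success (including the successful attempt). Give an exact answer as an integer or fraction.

For a geometric distribution, E[trials] = 1/p = 1/(1/3) = 3.

3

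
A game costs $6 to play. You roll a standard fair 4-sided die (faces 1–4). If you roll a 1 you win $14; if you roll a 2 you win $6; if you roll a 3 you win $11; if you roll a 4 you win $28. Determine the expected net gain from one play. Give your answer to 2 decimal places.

E[payout] = (1/4)·6 + (1/4)·11 + (1/4)·14 + (1/4)·28 = 59/4
Expected profit = 59/4 − 6 = 35/4 ≈ $8.75

$8.75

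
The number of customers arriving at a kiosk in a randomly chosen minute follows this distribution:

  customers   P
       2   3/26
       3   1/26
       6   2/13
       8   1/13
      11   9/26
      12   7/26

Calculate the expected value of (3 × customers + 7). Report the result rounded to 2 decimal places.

33.77

E[3x+7] = (3/26)·13 + (1/26)·16 + (2/13)·25 + (1/13)·31 + (9/26)·40 + (7/26)·43
     = 439/13 ≈ 33.77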